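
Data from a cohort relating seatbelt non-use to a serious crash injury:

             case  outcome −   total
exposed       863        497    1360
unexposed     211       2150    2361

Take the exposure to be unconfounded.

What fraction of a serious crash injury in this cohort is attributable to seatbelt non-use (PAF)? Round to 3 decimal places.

p₁ = P(outcome | exposed) = 863/1360 = 0.63456
p₀ = P(outcome | unexposed) = 211/2361 = 0.089369
Exposure prevalence π = 1360/3721 = 0.36549; overall risk P(Y=1) = 0.28863.
Under exogeneity, PAF = [P(Y=1) − p₀]/P(Y=1).
PAF = (0.28863 − 0.089369) / 0.28863 ≈ 0.6904

PAF ≈ 0.690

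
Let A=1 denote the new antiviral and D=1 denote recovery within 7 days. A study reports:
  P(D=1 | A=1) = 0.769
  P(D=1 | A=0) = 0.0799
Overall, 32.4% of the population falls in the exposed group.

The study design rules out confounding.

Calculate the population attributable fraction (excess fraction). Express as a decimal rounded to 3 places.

Let p₁ = 0.769, p₀ = 0.0799.
Overall risk P(Y=1) = π·p₁ + (1−π)·p₀ = 0.324×0.769 + 0.676×0.0799 = 0.30317.
Under exogeneity, PAF = [P(Y=1) − p₀] / P(Y=1).
PAF = (0.30317 − 0.0799) / 0.30317 ≈ 0.7365

PAF ≈ 0.736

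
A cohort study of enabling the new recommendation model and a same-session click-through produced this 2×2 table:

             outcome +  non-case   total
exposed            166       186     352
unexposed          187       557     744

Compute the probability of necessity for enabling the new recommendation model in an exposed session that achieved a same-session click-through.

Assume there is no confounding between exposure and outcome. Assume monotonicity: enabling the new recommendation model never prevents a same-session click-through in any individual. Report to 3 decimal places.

PN ≈ 0.467

p₁ = P(outcome | exposed) = 166/352 = 0.47159
p₀ = P(outcome | unexposed) = 187/744 = 0.25134
Under exogeneity and monotonicity, PN = (p₁ − p₀) / p₁.
PN = (0.47159 − 0.25134) / 0.47159 = 0.22025 / 0.47159 ≈ 0.4670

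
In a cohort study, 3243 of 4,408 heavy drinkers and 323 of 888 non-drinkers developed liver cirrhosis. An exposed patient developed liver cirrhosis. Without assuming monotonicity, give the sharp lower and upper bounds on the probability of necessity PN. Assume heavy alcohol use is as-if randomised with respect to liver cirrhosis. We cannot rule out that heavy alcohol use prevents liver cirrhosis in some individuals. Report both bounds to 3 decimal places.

p₁ = P(outcome | exposed) = 3243/4408 = 0.73571
p₀ = P(outcome | unexposed) = 323/888 = 0.36374
Under exogeneity alone the bounds on PN are max{0,(p₁−p₀)/p₁} ≤ PN ≤ min{1,(1−p₀)/p₁}.
  lower = (p₁ − p₀)/p₁ = 0.37197 / 0.73571 ≈ 0.5056
  upper = min{1, (1 − p₀)/p₁} = 0.63626 / 0.73571 ≈ 0.8648

0.506 ≤ PN ≤ 0.865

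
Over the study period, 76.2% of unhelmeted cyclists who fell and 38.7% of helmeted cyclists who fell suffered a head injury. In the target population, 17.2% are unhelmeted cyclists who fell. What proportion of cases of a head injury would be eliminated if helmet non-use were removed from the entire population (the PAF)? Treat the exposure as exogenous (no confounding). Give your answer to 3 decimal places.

p₁ = 0.762, p₀ = 0.387.
Overall risk P(Y=1) = π·p₁ + (1−π)·p₀ = 0.172×0.762 + 0.828×0.387 = 0.4515.
Under exogeneity, PAF = [P(Y=1) − p₀] / P(Y=1).
PAF = (0.4515 − 0.387) / 0.4515 ≈ 0.1429

PAF ≈ 0.143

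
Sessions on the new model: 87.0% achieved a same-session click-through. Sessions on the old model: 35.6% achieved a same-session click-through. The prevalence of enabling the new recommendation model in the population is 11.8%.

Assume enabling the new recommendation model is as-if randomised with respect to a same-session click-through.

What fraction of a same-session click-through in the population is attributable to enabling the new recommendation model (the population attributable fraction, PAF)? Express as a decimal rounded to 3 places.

PAF ≈ 0.146

p₁ = 0.87, p₀ = 0.356.
Overall risk P(Y=1) = π·p₁ + (1−π)·p₀ = 0.118×0.87 + 0.882×0.356 = 0.41665.
Under exogeneity, PAF = [P(Y=1) − p₀] / P(Y=1).
PAF = (0.41665 − 0.356) / 0.41665 ≈ 0.1456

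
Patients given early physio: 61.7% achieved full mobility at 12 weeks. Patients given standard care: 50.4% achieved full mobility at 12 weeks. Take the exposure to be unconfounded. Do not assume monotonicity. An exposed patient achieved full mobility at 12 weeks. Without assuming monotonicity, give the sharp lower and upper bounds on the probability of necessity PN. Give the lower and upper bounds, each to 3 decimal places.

0.183 ≤ PN ≤ 0.804

p₁ = 0.617, p₀ = 0.504.
Under exogeneity alone the bounds on PN are max{0,(p₁−p₀)/p₁} ≤ PN ≤ min{1,(1−p₀)/p₁}.
  lower = (p₁ − p₀)/p₁ = 0.113 / 0.617 ≈ 0.1831
  upper = min{1, (1 − p₀)/p₁} = 0.496 / 0.617 ≈ 0.8039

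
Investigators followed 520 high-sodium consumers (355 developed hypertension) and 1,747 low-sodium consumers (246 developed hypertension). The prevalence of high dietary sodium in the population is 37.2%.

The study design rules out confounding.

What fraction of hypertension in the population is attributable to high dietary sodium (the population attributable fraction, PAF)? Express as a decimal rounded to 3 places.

p₁ = P(outcome | exposed) = 355/520 = 0.68269
p₀ = P(outcome | unexposed) = 246/1747 = 0.14081
Overall risk P(Y=1) = π·p₁ + (1−π)·p₀ = 0.372×0.68269 + 0.628×0.14081 = 0.34239.
Under exogeneity, PAF = [P(Y=1) − p₀] / P(Y=1).
PAF = (0.34239 − 0.14081) / 0.34239 ≈ 0.5887

PAF ≈ 0.589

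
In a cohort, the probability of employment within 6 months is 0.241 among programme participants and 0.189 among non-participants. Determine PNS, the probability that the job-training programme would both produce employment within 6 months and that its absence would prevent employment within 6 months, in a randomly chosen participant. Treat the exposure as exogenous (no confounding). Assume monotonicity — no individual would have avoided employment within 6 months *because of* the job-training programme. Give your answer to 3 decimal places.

Let p₁ = 0.241, p₀ = 0.189.
Under exogeneity and monotonicity, PNS = p₁ − p₀.
PNS = 0.241 − 0.189 = 0.052

PNS ≈ 0.052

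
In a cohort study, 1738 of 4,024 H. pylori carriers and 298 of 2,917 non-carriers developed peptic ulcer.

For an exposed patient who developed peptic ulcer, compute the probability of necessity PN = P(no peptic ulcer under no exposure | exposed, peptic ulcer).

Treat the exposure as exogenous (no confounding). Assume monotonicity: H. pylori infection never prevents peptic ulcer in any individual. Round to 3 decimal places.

p₁ = P(outcome | exposed) = 1738/4024 = 0.43191
p₀ = P(outcome | unexposed) = 298/2917 = 0.10216
Under exogeneity and monotonicity, PN = (p₁ − p₀) / p₁.
PN = (0.43191 − 0.10216) / 0.43191 = 0.32975 / 0.43191 ≈ 0.7635

PN ≈ 0.763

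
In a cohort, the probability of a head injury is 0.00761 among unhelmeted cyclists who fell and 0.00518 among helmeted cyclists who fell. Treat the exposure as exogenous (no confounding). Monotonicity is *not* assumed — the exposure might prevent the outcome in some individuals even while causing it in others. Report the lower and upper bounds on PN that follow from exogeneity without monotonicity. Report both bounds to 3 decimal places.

Let p₁ = 0.00761, p₀ = 0.00518.
Under exogeneity alone the bounds on PN are max{0,(p₁−p₀)/p₁} ≤ PN ≤ min{1,(1−p₀)/p₁}.
  lower = (p₁ − p₀)/p₁ = 0.00243 / 0.00761 ≈ 0.3193
  upper = min{1, (1 − p₀)/p₁} = 0.99482 / 0.00761 ≈ 130.7254 → capped at 1

0.319 ≤ PN ≤ 1.000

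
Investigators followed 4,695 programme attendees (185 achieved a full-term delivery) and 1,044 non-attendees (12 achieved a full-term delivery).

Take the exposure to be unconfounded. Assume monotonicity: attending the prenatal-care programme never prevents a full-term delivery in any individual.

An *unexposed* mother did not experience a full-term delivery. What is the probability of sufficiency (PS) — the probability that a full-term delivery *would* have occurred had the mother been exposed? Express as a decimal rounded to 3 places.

PS ≈ 0.028

p₁ = P(outcome | exposed) = 185/4695 = 0.039404
p₀ = P(outcome | unexposed) = 12/1044 = 0.011494
Under exogeneity and monotonicity, PS = (p₁ − p₀) / (1 − p₀).
PS = (0.039404 − 0.011494) / (1 − 0.011494) = 0.027909 / 0.98851 ≈ 0.0282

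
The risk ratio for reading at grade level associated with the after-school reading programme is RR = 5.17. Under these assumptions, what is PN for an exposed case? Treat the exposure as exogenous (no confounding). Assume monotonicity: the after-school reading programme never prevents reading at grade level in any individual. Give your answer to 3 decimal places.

PN ≈ 0.807

Under exogeneity and monotonicity, PN = (RR − 1) / RR = 1 − 1/RR.
PN = (5.17 − 1) / 5.17 = 4.17 / 5.17 ≈ 0.8066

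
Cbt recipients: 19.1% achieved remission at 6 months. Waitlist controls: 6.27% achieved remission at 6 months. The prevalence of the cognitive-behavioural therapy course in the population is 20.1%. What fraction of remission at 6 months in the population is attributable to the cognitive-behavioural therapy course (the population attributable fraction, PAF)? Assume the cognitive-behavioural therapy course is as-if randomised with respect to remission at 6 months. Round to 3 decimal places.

p₁ = 0.191, p₀ = 0.0627.
Overall risk P(Y=1) = π·p₁ + (1−π)·p₀ = 0.201×0.191 + 0.799×0.0627 = 0.088488.
Under exogeneity, PAF = [P(Y=1) − p₀] / P(Y=1).
PAF = (0.088488 − 0.0627) / 0.088488 ≈ 0.2914

PAF ≈ 0.291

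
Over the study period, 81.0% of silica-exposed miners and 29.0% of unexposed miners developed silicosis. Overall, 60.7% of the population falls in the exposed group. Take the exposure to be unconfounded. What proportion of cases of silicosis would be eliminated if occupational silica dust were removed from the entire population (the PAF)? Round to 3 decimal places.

p₁ = 0.81, p₀ = 0.29.
Overall risk P(Y=1) = π·p₁ + (1−π)·p₀ = 0.607×0.81 + 0.393×0.29 = 0.60564.
Under exogeneity, PAF = [P(Y=1) − p₀] / P(Y=1).
PAF = (0.60564 − 0.29) / 0.60564 ≈ 0.5212

PAF ≈ 0.521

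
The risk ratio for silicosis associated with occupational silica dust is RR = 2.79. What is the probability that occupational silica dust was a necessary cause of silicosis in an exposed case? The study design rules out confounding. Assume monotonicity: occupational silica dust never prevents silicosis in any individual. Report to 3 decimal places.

Under exogeneity and monotonicity, PN = (RR − 1) / RR = 1 − 1/RR.
PN = (2.79 − 1) / 2.79 = 1.79 / 2.79 ≈ 0.6416

PN ≈ 0.642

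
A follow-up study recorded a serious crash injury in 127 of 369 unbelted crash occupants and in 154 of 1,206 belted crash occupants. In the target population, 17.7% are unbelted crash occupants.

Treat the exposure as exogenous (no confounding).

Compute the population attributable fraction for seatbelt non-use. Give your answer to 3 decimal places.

PAF ≈ 0.231

p₁ = P(outcome | exposed) = 127/369 = 0.34417
p₀ = P(outcome | unexposed) = 154/1206 = 0.12769
Overall risk P(Y=1) = π·p₁ + (1−π)·p₀ = 0.177×0.34417 + 0.823×0.12769 = 0.16601.
Under exogeneity, PAF = [P(Y=1) − p₀] / P(Y=1).
PAF = (0.16601 − 0.12769) / 0.16601 ≈ 0.2308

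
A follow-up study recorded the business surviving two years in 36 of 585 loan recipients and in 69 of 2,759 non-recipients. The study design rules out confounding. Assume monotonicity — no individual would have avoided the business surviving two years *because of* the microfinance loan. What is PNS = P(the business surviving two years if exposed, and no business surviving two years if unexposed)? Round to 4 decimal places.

PNS ≈ 0.0365

p₁ = P(outcome | exposed) = 36/585 = 0.061538
p₀ = P(outcome | unexposed) = 69/2759 = 0.025009
Under exogeneity and monotonicity, PNS = p₁ − p₀.
PNS = 0.061538 − 0.025009 = 0.036529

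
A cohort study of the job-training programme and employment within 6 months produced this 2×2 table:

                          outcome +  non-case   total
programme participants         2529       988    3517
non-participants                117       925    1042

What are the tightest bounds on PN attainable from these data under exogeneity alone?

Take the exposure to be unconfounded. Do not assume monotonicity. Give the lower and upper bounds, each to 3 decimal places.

0.844 ≤ PN ≤ 1.000

p₁ = P(outcome | exposed) = 2529/3517 = 0.71908
p₀ = P(outcome | unexposed) = 117/1042 = 0.11228
Under exogeneity alone the bounds on PN are max{0,(p₁−p₀)/p₁} ≤ PN ≤ min{1,(1−p₀)/p₁}.
  lower = (p₁ − p₀)/p₁ = 0.60679 / 0.71908 ≈ 0.8439
  upper = min{1, (1 − p₀)/p₁} = 0.88772 / 0.71908 ≈ 1.2345 → capped at 1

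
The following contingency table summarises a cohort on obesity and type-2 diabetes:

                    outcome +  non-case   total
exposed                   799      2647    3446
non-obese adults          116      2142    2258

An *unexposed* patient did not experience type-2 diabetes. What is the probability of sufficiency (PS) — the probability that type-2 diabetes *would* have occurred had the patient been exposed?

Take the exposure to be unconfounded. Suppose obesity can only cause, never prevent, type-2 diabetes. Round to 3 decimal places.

PS ≈ 0.190

p₁ = P(outcome | exposed) = 799/3446 = 0.23186
p₀ = P(outcome | unexposed) = 116/2258 = 0.051373
Under exogeneity and monotonicity, PS = (p₁ − p₀)/(1 − p₀).
PS = (0.23186 − 0.051373) / 0.94863 ≈ 0.1903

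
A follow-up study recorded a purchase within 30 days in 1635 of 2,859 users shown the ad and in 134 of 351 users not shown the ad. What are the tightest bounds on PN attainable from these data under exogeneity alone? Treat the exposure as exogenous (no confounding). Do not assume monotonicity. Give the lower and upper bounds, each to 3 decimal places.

0.332 ≤ PN ≤ 1.000

p₁ = P(outcome | exposed) = 1635/2859 = 0.57188
p₀ = P(outcome | unexposed) = 134/351 = 0.38177
Under exogeneity alone the bounds on PN are max{0,(p₁−p₀)/p₁} ≤ PN ≤ min{1,(1−p₀)/p₁}.
  lower = (p₁ − p₀)/p₁ = 0.19011 / 0.57188 ≈ 0.3324
  upper = min{1, (1 − p₀)/p₁} = 0.61823 / 0.57188 ≈ 1.0811 → capped at 1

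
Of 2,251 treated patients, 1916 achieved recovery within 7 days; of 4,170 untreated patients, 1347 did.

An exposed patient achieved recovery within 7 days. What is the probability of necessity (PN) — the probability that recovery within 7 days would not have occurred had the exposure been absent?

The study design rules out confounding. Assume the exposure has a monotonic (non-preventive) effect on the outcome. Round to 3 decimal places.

p₁ = P(outcome | exposed) = 1916/2251 = 0.85118
p₀ = P(outcome | unexposed) = 1347/4170 = 0.32302
Under exogeneity and monotonicity, PN = (p₁ − p₀) / p₁.
PN = (0.85118 − 0.32302) / 0.85118 = 0.52816 / 0.85118 ≈ 0.6205

PN ≈ 0.621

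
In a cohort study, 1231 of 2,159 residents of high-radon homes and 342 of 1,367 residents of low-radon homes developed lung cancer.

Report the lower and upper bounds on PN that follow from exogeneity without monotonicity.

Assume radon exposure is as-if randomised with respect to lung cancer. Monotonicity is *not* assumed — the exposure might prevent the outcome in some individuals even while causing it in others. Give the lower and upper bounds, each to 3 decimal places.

0.561 ≤ PN ≤ 1.000

p₁ = P(outcome | exposed) = 1231/2159 = 0.57017
p₀ = P(outcome | unexposed) = 342/1367 = 0.25018
Under exogeneity alone the bounds on PN are max{0,(p₁−p₀)/p₁} ≤ PN ≤ min{1,(1−p₀)/p₁}.
  lower = (p₁ − p₀)/p₁ = 0.31999 / 0.57017 ≈ 0.5612
  upper = min{1, (1 − p₀)/p₁} = 0.74982 / 0.57017 ≈ 1.3151 → capped at 1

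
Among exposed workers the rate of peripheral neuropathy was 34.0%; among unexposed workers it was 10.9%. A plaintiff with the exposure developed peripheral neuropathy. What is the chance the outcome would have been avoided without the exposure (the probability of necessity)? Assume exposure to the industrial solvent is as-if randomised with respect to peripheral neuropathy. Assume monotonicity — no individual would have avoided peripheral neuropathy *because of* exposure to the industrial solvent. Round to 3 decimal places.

PN ≈ 0.679

p₁ = 0.34, p₀ = 0.109.
Under exogeneity and monotonicity, PN = (p₁ − p₀) / p₁.
PN = (0.34 − 0.109) / 0.34 = 0.231 / 0.34 ≈ 0.6794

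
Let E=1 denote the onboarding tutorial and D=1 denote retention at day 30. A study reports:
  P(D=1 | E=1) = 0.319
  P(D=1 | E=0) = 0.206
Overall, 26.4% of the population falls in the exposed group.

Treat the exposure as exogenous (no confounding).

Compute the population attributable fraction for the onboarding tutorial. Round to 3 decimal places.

PAF ≈ 0.126

Let p₁ = 0.319, p₀ = 0.206.
Overall risk P(Y=1) = π·p₁ + (1−π)·p₀ = 0.264×0.319 + 0.736×0.206 = 0.23583.
Under exogeneity, PAF = [P(Y=1) − p₀] / P(Y=1).
PAF = (0.23583 − 0.206) / 0.23583 ≈ 0.1265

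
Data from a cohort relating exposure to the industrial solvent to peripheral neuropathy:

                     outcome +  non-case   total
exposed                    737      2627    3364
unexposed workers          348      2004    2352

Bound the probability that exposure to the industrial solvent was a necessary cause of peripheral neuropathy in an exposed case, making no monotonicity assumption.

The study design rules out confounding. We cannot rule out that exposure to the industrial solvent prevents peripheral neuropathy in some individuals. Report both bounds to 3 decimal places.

p₁ = P(outcome | exposed) = 737/3364 = 0.21908
p₀ = P(outcome | unexposed) = 348/2352 = 0.14796
Under exogeneity alone the bounds on PN are max{0,(p₁−p₀)/p₁} ≤ PN ≤ min{1,(1−p₀)/p₁}.
  lower = (p₁ − p₀)/p₁ = 0.071125 / 0.21908 ≈ 0.3246
  upper = min{1, (1 − p₀)/p₁} = 0.85204 / 0.21908 ≈ 3.8891 → capped at 1

0.325 ≤ PN ≤ 1.000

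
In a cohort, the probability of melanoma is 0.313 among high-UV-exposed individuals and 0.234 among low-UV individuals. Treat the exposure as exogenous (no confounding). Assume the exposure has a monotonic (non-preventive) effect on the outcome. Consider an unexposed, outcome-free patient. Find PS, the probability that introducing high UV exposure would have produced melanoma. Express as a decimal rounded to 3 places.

Let p₁ = 0.313, p₀ = 0.234.
Under exogeneity and monotonicity, PS = (p₁ − p₀) / (1 − p₀).
PS = (0.313 − 0.234) / (1 − 0.234) = 0.079 / 0.766 ≈ 0.1031

PS ≈ 0.103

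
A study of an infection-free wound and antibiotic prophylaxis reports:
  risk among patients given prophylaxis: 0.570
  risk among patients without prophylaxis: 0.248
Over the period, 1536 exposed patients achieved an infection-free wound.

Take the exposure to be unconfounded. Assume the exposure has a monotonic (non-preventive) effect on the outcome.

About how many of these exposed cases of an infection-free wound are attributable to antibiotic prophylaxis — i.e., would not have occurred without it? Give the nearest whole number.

Let p₁ = 0.57, p₀ = 0.248.
PN = (p₁ − p₀)/p₁ = (0.57 − 0.248) / 0.57 ≈ 0.56491.
Attributable cases ≈ PN × (exposed cases) = 0.56491 × 1536 ≈ 867.71.

about 868 cases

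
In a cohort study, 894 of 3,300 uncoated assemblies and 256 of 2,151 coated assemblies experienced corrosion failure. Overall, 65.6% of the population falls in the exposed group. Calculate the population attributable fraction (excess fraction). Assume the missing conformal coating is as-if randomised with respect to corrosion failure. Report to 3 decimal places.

p₁ = P(outcome | exposed) = 894/3300 = 0.27091
p₀ = P(outcome | unexposed) = 256/2151 = 0.11901
Overall risk P(Y=1) = π·p₁ + (1−π)·p₀ = 0.656×0.27091 + 0.344×0.11901 = 0.21866.
Under exogeneity, PAF = [P(Y=1) − p₀] / P(Y=1).
PAF = (0.21866 − 0.11901) / 0.21866 ≈ 0.4557

PAF ≈ 0.456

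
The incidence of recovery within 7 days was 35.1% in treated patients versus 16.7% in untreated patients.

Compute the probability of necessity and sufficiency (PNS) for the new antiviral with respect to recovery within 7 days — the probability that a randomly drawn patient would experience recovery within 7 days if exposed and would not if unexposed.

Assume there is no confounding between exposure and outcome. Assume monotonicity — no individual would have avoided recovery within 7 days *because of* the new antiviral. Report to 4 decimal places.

p₁ = 0.351, p₀ = 0.167.
Under exogeneity and monotonicity, PNS = p₁ − p₀.
PNS = 0.351 − 0.167 = 0.184

PNS ≈ 0.1840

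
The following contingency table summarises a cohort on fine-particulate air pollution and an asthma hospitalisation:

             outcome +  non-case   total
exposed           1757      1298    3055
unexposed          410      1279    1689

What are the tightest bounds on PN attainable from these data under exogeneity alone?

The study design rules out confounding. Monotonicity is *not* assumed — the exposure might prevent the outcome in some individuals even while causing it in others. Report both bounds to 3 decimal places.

p₁ = P(outcome | exposed) = 1757/3055 = 0.57512
p₀ = P(outcome | unexposed) = 410/1689 = 0.24275
Under exogeneity alone the bounds on PN are max{0,(p₁−p₀)/p₁} ≤ PN ≤ min{1,(1−p₀)/p₁}.
  lower = (p₁ − p₀)/p₁ = 0.33238 / 0.57512 ≈ 0.5779
  upper = min{1, (1 − p₀)/p₁} = 0.75725 / 0.57512 ≈ 1.3167 → capped at 1

0.578 ≤ PN ≤ 1.000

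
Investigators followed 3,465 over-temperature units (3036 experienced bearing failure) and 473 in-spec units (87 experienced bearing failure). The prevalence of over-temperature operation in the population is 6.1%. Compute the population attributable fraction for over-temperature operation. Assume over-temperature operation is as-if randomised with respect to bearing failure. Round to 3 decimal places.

PAF ≈ 0.187

p₁ = P(outcome | exposed) = 3036/3465 = 0.87619
p₀ = P(outcome | unexposed) = 87/473 = 0.18393
Overall risk P(Y=1) = π·p₁ + (1−π)·p₀ = 0.061×0.87619 + 0.939×0.18393 = 0.22616.
Under exogeneity, PAF = [P(Y=1) − p₀] / P(Y=1).
PAF = (0.22616 − 0.18393) / 0.22616 ≈ 0.1867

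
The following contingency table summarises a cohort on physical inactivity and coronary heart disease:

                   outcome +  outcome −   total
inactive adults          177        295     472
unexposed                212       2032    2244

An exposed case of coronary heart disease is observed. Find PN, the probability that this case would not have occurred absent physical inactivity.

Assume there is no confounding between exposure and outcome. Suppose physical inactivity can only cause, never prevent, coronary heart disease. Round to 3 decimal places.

p₁ = P(outcome | exposed) = 177/472 = 0.375
p₀ = P(outcome | unexposed) = 212/2244 = 0.094474
Under exogeneity and monotonicity, PN = (p₁ − p₀)/p₁.
PN = (0.375 − 0.094474) / 0.375 ≈ 0.7481

PN ≈ 0.748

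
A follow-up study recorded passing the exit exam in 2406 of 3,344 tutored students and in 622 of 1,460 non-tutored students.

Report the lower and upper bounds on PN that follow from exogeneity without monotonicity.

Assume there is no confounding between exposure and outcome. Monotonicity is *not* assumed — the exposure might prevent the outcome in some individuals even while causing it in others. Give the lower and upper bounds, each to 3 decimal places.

p₁ = P(outcome | exposed) = 2406/3344 = 0.7195
p₀ = P(outcome | unexposed) = 622/1460 = 0.42603
Under exogeneity alone the bounds on PN are max{0,(p₁−p₀)/p₁} ≤ PN ≤ min{1,(1−p₀)/p₁}.
  lower = (p₁ − p₀)/p₁ = 0.29347 / 0.7195 ≈ 0.4079
  upper = min{1, (1 − p₀)/p₁} = 0.57397 / 0.7195 ≈ 0.7977

0.408 ≤ PN ≤ 0.798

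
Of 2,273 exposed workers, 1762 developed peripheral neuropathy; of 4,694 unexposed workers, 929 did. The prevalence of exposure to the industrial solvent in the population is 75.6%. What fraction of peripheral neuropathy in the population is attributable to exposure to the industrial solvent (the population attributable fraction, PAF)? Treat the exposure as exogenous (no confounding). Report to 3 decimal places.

PAF ≈ 0.688

p₁ = P(outcome | exposed) = 1762/2273 = 0.77519
p₀ = P(outcome | unexposed) = 929/4694 = 0.19791
Overall risk P(Y=1) = π·p₁ + (1−π)·p₀ = 0.756×0.77519 + 0.244×0.19791 = 0.63433.
Under exogeneity, PAF = [P(Y=1) − p₀] / P(Y=1).
PAF = (0.63433 − 0.19791) / 0.63433 ≈ 0.6880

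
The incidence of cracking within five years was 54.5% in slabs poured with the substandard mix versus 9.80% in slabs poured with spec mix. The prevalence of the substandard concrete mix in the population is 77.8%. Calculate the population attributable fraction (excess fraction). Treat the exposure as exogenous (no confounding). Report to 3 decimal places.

PAF ≈ 0.780

p₁ = 0.545, p₀ = 0.098.
Overall risk P(Y=1) = π·p₁ + (1−π)·p₀ = 0.778×0.545 + 0.222×0.098 = 0.44577.
Under exogeneity, PAF = [P(Y=1) − p₀] / P(Y=1).
PAF = (0.44577 − 0.098) / 0.44577 ≈ 0.7802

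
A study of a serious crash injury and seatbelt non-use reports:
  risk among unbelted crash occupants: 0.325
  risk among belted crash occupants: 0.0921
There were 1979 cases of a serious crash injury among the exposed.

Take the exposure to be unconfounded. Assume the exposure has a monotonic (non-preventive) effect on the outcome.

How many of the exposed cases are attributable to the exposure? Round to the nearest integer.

Let p₁ = 0.325, p₀ = 0.0921.
PN = (p₁ − p₀)/p₁ = (0.325 − 0.0921) / 0.325 ≈ 0.71662.
Attributable cases ≈ PN × (exposed cases) = 0.71662 × 1979 ≈ 1418.18.

about 1418 cases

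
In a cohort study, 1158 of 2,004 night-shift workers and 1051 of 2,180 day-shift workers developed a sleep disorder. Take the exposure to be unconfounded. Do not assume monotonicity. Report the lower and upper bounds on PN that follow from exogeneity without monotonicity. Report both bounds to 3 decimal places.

0.166 ≤ PN ≤ 0.896

p₁ = P(outcome | exposed) = 1158/2004 = 0.57784
p₀ = P(outcome | unexposed) = 1051/2180 = 0.48211
Under exogeneity alone the bounds on PN are max{0,(p₁−p₀)/p₁} ≤ PN ≤ min{1,(1−p₀)/p₁}.
  lower = (p₁ − p₀)/p₁ = 0.095734 / 0.57784 ≈ 0.1657
  upper = min{1, (1 − p₀)/p₁} = 0.51789 / 0.57784 ≈ 0.8962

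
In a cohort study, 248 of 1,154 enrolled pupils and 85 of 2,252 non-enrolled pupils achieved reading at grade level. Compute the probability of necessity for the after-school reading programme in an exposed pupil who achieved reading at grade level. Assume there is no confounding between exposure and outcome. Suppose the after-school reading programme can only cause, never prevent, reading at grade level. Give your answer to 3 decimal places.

p₁ = P(outcome | exposed) = 248/1154 = 0.2149
p₀ = P(outcome | unexposed) = 85/2252 = 0.037744
Under exogeneity and monotonicity, PN = (p₁ − p₀) / p₁.
PN = (0.2149 − 0.037744) / 0.2149 = 0.17716 / 0.2149 ≈ 0.8244

PN ≈ 0.824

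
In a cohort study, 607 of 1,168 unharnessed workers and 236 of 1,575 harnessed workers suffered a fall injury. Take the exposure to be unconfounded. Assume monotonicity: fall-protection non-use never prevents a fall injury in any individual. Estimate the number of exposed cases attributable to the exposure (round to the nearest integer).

p₁ = P(outcome | exposed) = 607/1168 = 0.51969
p₀ = P(outcome | unexposed) = 236/1575 = 0.14984
PN = (p₁ − p₀)/p₁ = (0.51969 − 0.14984) / 0.51969 ≈ 0.71167.
Attributable cases ≈ PN × (exposed cases) = 0.71167 × 607 ≈ 431.99.

about 432 cases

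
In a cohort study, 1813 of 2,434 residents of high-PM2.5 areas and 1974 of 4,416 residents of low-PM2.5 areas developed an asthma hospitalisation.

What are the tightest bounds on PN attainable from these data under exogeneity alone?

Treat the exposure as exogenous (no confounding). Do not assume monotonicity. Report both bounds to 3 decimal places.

p₁ = P(outcome | exposed) = 1813/2434 = 0.74486
p₀ = P(outcome | unexposed) = 1974/4416 = 0.44701
Under exogeneity alone the bounds on PN are max{0,(p₁−p₀)/p₁} ≤ PN ≤ min{1,(1−p₀)/p₁}.
  lower = (p₁ − p₀)/p₁ = 0.29785 / 0.74486 ≈ 0.3999
  upper = min{1, (1 − p₀)/p₁} = 0.55299 / 0.74486 ≈ 0.7424

0.400 ≤ PN ≤ 0.742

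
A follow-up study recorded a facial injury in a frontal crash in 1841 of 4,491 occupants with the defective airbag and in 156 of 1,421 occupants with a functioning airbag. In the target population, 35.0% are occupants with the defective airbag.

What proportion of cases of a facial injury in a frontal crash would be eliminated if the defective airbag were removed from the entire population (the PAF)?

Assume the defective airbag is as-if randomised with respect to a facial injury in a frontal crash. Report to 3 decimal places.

p₁ = P(outcome | exposed) = 1841/4491 = 0.40993
p₀ = P(outcome | unexposed) = 156/1421 = 0.10978
Overall risk P(Y=1) = π·p₁ + (1−π)·p₀ = 0.35×0.40993 + 0.65×0.10978 = 0.21483.
Under exogeneity, PAF = [P(Y=1) − p₀] / P(Y=1).
PAF = (0.21483 − 0.10978) / 0.21483 ≈ 0.4890

PAF ≈ 0.489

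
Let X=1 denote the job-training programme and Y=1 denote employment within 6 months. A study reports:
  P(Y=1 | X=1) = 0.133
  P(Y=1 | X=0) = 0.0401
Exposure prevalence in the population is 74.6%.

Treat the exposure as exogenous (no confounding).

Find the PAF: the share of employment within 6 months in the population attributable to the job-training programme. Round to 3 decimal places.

Let p₁ = 0.133, p₀ = 0.0401.
Overall risk P(Y=1) = π·p₁ + (1−π)·p₀ = 0.746×0.133 + 0.254×0.0401 = 0.1094.
Under exogeneity, PAF = [P(Y=1) − p₀] / P(Y=1).
PAF = (0.1094 − 0.0401) / 0.1094 ≈ 0.6335

PAF ≈ 0.633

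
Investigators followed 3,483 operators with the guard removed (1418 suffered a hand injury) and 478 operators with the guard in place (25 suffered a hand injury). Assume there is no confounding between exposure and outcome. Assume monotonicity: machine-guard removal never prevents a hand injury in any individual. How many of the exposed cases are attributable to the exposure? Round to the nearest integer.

p₁ = P(outcome | exposed) = 1418/3483 = 0.40712
p₀ = P(outcome | unexposed) = 25/478 = 0.052301
PN = (p₁ − p₀)/p₁ = (0.40712 − 0.052301) / 0.40712 ≈ 0.87153.
Attributable cases ≈ PN × (exposed cases) = 0.87153 × 1418 ≈ 1235.83.

about 1236 cases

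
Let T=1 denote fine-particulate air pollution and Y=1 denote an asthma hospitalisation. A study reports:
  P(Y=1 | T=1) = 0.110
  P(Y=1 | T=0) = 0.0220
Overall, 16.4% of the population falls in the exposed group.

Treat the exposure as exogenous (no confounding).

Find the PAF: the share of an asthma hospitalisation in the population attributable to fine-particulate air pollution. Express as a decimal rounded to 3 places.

PAF ≈ 0.396

Let p₁ = 0.11, p₀ = 0.022.
Overall risk P(Y=1) = π·p₁ + (1−π)·p₀ = 0.164×0.11 + 0.836×0.022 = 0.036432.
Under exogeneity, PAF = [P(Y=1) − p₀] / P(Y=1).
PAF = (0.036432 − 0.022) / 0.036432 ≈ 0.3961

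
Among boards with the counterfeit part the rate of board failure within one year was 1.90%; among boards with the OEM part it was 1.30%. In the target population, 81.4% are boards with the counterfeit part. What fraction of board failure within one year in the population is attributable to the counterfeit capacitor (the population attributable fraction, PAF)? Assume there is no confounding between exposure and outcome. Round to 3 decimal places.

p₁ = 0.019, p₀ = 0.013.
Overall risk P(Y=1) = π·p₁ + (1−π)·p₀ = 0.814×0.019 + 0.186×0.013 = 0.017884.
Under exogeneity, PAF = [P(Y=1) − p₀] / P(Y=1).
PAF = (0.017884 − 0.013) / 0.017884 ≈ 0.2731

PAF ≈ 0.273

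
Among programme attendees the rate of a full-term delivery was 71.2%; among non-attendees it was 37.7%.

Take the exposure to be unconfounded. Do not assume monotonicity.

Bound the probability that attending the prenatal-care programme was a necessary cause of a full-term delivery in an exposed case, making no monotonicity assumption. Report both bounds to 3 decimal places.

0.471 ≤ PN ≤ 0.875

p₁ = 0.712, p₀ = 0.377.
Under exogeneity alone the bounds on PN are max{0,(p₁−p₀)/p₁} ≤ PN ≤ min{1,(1−p₀)/p₁}.
  lower = (p₁ − p₀)/p₁ = 0.335 / 0.712 ≈ 0.4705
  upper = min{1, (1 − p₀)/p₁} = 0.623 / 0.712 ≈ 0.8750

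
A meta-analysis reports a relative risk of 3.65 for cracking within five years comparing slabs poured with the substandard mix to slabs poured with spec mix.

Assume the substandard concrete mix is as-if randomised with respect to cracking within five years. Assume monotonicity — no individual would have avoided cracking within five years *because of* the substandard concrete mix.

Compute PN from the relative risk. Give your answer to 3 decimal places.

PN ≈ 0.726

Under exogeneity and monotonicity, PN = (RR − 1) / RR = 1 − 1/RR.
PN = (3.65 − 1) / 3.65 = 2.65 / 3.65 ≈ 0.7260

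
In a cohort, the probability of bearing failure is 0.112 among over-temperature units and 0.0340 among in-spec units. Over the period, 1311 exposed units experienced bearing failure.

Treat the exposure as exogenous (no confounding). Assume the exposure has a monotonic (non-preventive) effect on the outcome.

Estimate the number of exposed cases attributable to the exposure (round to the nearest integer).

about 913 cases

Let p₁ = 0.112, p₀ = 0.034.
PN = (p₁ − p₀)/p₁ = (0.112 − 0.034) / 0.112 ≈ 0.69643.
Attributable cases ≈ PN × (exposed cases) = 0.69643 × 1311 ≈ 913.02.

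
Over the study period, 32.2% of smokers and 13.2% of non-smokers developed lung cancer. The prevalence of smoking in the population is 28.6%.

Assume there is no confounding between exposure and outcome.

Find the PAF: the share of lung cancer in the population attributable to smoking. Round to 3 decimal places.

PAF ≈ 0.292

p₁ = 0.322, p₀ = 0.132.
Overall risk P(Y=1) = π·p₁ + (1−π)·p₀ = 0.286×0.322 + 0.714×0.132 = 0.18634.
Under exogeneity, PAF = [P(Y=1) − p₀] / P(Y=1).
PAF = (0.18634 − 0.132) / 0.18634 ≈ 0.2916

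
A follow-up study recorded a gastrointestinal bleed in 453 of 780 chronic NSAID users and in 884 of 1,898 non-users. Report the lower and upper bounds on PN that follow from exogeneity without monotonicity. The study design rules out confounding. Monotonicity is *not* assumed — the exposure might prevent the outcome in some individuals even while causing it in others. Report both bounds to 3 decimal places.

p₁ = P(outcome | exposed) = 453/780 = 0.58077
p₀ = P(outcome | unexposed) = 884/1898 = 0.46575
Under exogeneity alone the bounds on PN are max{0,(p₁−p₀)/p₁} ≤ PN ≤ min{1,(1−p₀)/p₁}.
  lower = (p₁ − p₀)/p₁ = 0.11502 / 0.58077 ≈ 0.1980
  upper = min{1, (1 − p₀)/p₁} = 0.53425 / 0.58077 ≈ 0.9199

0.198 ≤ PN ≤ 0.920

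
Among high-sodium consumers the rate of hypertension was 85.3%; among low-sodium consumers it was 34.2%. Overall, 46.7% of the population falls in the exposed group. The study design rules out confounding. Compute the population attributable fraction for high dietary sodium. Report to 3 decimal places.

p₁ = 0.853, p₀ = 0.342.
Overall risk P(Y=1) = π·p₁ + (1−π)·p₀ = 0.467×0.853 + 0.533×0.342 = 0.58064.
Under exogeneity, PAF = [P(Y=1) − p₀] / P(Y=1).
PAF = (0.58064 − 0.342) / 0.58064 ≈ 0.4110

PAF ≈ 0.411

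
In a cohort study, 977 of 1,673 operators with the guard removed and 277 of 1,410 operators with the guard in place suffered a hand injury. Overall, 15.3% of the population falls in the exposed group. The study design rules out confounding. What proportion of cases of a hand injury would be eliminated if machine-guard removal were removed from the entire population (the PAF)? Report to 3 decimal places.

PAF ≈ 0.232

p₁ = P(outcome | exposed) = 977/1673 = 0.58398
p₀ = P(outcome | unexposed) = 277/1410 = 0.19645
Overall risk P(Y=1) = π·p₁ + (1−π)·p₀ = 0.153×0.58398 + 0.847×0.19645 = 0.25575.
Under exogeneity, PAF = [P(Y=1) − p₀] / P(Y=1).
PAF = (0.25575 − 0.19645) / 0.25575 ≈ 0.2318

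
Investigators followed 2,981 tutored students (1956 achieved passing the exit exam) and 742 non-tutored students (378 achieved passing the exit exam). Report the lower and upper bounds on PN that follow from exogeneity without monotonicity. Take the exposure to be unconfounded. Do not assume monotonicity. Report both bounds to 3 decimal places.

0.224 ≤ PN ≤ 0.748

p₁ = P(outcome | exposed) = 1956/2981 = 0.65616
p₀ = P(outcome | unexposed) = 378/742 = 0.50943
Under exogeneity alone the bounds on PN are max{0,(p₁−p₀)/p₁} ≤ PN ≤ min{1,(1−p₀)/p₁}.
  lower = (p₁ − p₀)/p₁ = 0.14672 / 0.65616 ≈ 0.2236
  upper = min{1, (1 − p₀)/p₁} = 0.49057 / 0.65616 ≈ 0.7476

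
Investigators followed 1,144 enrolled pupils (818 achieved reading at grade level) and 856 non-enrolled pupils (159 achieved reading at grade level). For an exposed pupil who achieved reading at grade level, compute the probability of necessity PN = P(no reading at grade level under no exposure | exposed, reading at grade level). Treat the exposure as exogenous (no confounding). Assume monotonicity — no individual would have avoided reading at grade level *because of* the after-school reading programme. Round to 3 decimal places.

p₁ = P(outcome | exposed) = 818/1144 = 0.71503
p₀ = P(outcome | unexposed) = 159/856 = 0.18575
Under exogeneity and monotonicity, PN = (p₁ − p₀) / p₁.
PN = (0.71503 − 0.18575) / 0.71503 = 0.52929 / 0.71503 ≈ 0.7402

PN ≈ 0.740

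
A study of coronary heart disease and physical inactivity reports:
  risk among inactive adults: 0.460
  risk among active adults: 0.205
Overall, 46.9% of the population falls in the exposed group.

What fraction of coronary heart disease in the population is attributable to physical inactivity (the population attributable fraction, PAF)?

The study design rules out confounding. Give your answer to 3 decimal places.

Let p₁ = 0.46, p₀ = 0.205.
Overall risk P(Y=1) = π·p₁ + (1−π)·p₀ = 0.469×0.46 + 0.531×0.205 = 0.32459.
Under exogeneity, PAF = [P(Y=1) − p₀] / P(Y=1).
PAF = (0.32459 − 0.205) / 0.32459 ≈ 0.3684

PAF ≈ 0.368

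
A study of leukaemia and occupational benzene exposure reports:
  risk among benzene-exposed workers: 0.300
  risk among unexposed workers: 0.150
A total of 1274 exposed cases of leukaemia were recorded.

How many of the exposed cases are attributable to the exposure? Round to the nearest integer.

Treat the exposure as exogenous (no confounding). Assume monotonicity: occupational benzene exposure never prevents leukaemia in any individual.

Let p₁ = 0.3, p₀ = 0.15.
PN = (p₁ − p₀)/p₁ = (0.3 − 0.15) / 0.3 ≈ 0.50000.
Attributable cases ≈ PN × (exposed cases) = 0.50000 × 1274 ≈ 637.00.

about 637 cases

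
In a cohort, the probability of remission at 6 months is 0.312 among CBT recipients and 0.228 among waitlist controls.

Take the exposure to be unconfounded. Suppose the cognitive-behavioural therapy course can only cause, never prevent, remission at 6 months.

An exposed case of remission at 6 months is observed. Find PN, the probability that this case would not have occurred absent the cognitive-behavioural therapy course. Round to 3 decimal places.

Let p₁ = 0.312, p₀ = 0.228.
Under exogeneity and monotonicity, PN = (p₁ − p₀) / p₁.
PN = (0.312 − 0.228) / 0.312 = 0.084 / 0.312 ≈ 0.2692

PN ≈ 0.269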